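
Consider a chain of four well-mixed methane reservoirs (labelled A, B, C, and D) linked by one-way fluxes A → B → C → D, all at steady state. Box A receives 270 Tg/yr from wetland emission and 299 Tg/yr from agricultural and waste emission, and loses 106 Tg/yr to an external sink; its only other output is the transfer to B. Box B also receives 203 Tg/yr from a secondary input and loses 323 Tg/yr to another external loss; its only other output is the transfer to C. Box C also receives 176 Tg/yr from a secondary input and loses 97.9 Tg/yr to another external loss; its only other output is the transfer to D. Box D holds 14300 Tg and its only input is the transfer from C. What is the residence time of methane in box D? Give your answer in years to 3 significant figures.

34.0 yr

Box A: F(A→B) = (270 + 299) − 106 = 463.00 Tg/yr.
Box B: F(B→C) = (463.00 + 203) − 323 = 343.00 Tg/yr.
Box C: F(C→D) = (343.00 + 176) − 97.9 = 421.10 Tg/yr.
Box D throughput = its input = 421.10 Tg/yr; τ = 14300 / 421.10 = 33.96 yr.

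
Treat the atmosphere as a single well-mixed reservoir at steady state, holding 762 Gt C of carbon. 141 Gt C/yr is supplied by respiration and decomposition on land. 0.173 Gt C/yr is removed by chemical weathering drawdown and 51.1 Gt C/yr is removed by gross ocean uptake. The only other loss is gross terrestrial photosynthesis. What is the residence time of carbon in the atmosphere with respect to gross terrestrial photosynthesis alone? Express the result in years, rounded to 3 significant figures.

At steady state ΣF_in = ΣF_out.
ΣF_in = 141.00 Gt C/yr.
Gross terrestrial photosynthesis flux = ΣF_in − (0.173 + 51.1) = 141.00 − 51.27 = 89.73 Gt C/yr.
τ = M / F = 762 / 89.73 = 8.492 yr.

8.49 yr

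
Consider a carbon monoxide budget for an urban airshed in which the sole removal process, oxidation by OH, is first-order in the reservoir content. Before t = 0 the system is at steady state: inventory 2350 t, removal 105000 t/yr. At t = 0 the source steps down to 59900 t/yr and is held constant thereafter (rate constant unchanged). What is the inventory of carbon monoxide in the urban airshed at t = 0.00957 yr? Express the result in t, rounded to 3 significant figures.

Residence time τ = M₀/F₀ = 0.02238 yr. The eventual steady state is M_∞ = M₀·(F₁/F₀) = 2350 × 59900/105000 = 1340.6 t.
The anomaly ΔM(t) = M(t) − M_∞ decays as ΔM₀·e^(−t/τ) with ΔM₀ = 2350 − 1340.6 = 1009 t.
At t = 0.00957 yr, e^(−t/τ) = e^(−0.4276) = 0.6521, so ΔM = 658.2 t and M = 1340.6 + 658.2 = 1998.8 t.

2000 t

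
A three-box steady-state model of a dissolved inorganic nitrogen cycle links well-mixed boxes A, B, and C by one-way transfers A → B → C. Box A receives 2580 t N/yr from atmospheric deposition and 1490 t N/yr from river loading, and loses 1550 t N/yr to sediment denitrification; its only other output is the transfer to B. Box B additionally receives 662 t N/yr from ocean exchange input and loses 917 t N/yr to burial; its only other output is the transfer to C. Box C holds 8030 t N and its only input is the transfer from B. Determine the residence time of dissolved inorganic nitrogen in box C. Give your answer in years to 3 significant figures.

Box A: F(A→B) = (2580 + 1490) − 1550 = 2520.0 t N/yr.
Box B: F(B→C) = (2520.0 + 662) − 917 = 2265.0 t N/yr.
Box C throughput = its input = 2265.0 t N/yr; τ = 8030 / 2265.0 = 3.545 yr.

3.55 yr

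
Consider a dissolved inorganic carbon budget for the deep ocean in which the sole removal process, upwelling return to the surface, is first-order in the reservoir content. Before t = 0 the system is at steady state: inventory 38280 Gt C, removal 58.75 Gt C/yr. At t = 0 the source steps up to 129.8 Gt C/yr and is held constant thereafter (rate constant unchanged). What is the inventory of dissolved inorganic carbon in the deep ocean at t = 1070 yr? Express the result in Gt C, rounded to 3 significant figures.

75600 Gt C

Residence time τ = M₀/F₀ = 651.6 yr. The eventual steady state is M_∞ = M₀·(F₁/F₀) = 38280 × 129.8/58.75 = 84574 Gt C.
The anomaly ΔM(t) = M(t) − M_∞ decays as ΔM₀·e^(−t/τ) with ΔM₀ = 38280 − 84574 = −46290 Gt C.
At t = 1070 yr, e^(−t/τ) = e^(−1.642) = 0.1936, so ΔM = −8961 Gt C and M = 84574 − 8961 = 75614 Gt C.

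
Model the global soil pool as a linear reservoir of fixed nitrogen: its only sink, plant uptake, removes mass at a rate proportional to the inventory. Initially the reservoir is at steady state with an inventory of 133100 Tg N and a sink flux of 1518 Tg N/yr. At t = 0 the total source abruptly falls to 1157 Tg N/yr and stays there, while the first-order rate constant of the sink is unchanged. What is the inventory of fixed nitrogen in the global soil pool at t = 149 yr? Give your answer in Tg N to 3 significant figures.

The sink rate constant is k = F₀/M₀ = 1518/133100 = 0.01140 yr⁻¹.
Solving dM/dt = F₁ − kM with M(0) = M₀ gives M(t) = F₁/k + (M₀ − F₁/k)·e^(−kt).
F₁/k = 1157/0.01140 = 101450 Tg N; kt = 0.01140 × 149 = 1.699, e^(−kt) = 0.1828.
M(149) = 101450 + (133100 − 101450) × 0.1828 = 101450 + 5786 = 107230 Tg N.

107000 Tg N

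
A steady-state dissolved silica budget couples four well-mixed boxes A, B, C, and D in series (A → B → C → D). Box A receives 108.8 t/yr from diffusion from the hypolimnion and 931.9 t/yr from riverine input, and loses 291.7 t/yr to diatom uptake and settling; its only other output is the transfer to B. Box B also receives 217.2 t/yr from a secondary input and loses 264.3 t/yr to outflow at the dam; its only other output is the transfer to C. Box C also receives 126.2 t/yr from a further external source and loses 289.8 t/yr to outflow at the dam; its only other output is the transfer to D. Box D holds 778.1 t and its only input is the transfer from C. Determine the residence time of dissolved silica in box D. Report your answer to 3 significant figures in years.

1.45 yr

Box A: F(A→B) = (108.8 + 931.9) − 291.7 = 749.00 t/yr.
Box B: F(B→C) = (749.00 + 217.2) − 264.3 = 701.90 t/yr.
Box C: F(C→D) = (701.90 + 126.2) − 289.8 = 538.30 t/yr.
Box D throughput = its input = 538.30 t/yr; τ = 778.1 / 538.30 = 1.445 yr.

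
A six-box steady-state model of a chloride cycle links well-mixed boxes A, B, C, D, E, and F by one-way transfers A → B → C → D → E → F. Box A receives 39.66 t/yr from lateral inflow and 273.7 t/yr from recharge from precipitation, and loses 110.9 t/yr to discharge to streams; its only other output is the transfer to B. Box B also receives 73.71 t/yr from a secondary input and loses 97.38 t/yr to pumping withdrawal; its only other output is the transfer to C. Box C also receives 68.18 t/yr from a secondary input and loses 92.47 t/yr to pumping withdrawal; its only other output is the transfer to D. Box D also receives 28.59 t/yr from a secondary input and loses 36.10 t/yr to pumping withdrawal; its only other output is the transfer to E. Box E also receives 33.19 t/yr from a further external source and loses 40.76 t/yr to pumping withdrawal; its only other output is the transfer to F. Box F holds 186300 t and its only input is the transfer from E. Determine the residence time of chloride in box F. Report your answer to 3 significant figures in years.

Box A: F(A→B) = (39.66 + 273.7) − 110.9 = 202.46 t/yr.
Box B: F(B→C) = (202.46 + 73.71) − 97.38 = 178.79 t/yr.
Box C: F(C→D) = (178.79 + 68.18) − 92.47 = 154.50 t/yr.
Box D: F(D→E) = (154.50 + 28.59) − 36.10 = 146.99 t/yr.
Box E: F(E→F) = (146.99 + 33.19) − 40.76 = 139.42 t/yr.
Box F throughput = its input = 139.42 t/yr; τ = 186300 / 139.42 = 1336 yr.

1340 yr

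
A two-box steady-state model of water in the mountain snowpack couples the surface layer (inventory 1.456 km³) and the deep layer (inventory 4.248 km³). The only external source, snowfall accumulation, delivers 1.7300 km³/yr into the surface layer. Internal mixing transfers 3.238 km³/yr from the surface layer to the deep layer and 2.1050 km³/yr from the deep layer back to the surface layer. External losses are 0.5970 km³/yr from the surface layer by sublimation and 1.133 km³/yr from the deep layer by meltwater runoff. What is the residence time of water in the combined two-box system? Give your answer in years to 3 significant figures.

Residence time in the combined system uses the total inventory and the total *external* removal — internal exchanges between the two boxes cancel.
M_total = 1.456 + 4.248 = 5.7040 km³.
ΣF_external_out = 0.5970 + 1.133 = 1.7300 km³/yr.
τ = M_total / ΣF_ext = 5.7040 / 1.7300 = 3.297 yr.

3.30 yr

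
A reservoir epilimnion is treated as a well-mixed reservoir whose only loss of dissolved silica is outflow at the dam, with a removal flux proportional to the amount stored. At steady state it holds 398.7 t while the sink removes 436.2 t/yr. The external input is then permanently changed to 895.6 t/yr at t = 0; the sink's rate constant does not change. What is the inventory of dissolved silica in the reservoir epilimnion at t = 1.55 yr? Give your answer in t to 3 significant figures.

τ = M₀/F₀ = 398.7/436.2 = 0.9140 yr; rate constant k = 1/τ.
New steady state M_∞ = F₁/k = F₁·τ = 895.6 × 0.9140 = 818.61 t.
M(t) = M_∞ + (M₀ − M_∞)·e^(−t/τ); t/τ = 1.55/0.9140 = 1.696, so e^(−t/τ) = 0.1835.
M(t) = 818.61 − 419.9 × 0.1835 = 741.57 t.

742 t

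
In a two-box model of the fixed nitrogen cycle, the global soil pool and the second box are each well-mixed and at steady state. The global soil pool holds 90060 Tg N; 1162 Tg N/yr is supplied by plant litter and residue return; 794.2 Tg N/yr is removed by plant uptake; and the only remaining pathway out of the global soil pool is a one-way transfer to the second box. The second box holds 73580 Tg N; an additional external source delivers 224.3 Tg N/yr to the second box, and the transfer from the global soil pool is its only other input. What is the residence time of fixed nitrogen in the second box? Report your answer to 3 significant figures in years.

124 yr

Balance the global soil pool: ΣF_in = 1162.0 Tg N/yr.
Transfer to the second box = ΣF_in − (794.2) = 367.80 Tg N/yr.
Total input to the second box = 367.80 + 224.3 = 592.10 Tg N/yr; at steady state this equals its total output.
τ = M / F = 73580 / 592.10 = 124.3 yr.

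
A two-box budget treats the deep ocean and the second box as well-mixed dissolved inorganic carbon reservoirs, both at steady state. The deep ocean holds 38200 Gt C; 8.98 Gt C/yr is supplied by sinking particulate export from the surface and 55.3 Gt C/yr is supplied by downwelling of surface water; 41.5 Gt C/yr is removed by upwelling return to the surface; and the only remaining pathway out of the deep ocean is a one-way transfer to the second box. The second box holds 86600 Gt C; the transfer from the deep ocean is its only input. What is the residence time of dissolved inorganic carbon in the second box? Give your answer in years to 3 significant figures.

3800 yr

Balance the deep ocean: ΣF_in = 8.98 + 55.3 = 64.280 Gt C/yr.
Transfer to the second box = ΣF_in − (41.5) = 22.780 Gt C/yr.
At steady state the output of the second box equals its input, 22.780 Gt C/yr.
τ = M / F = 86600 / 22.780 = 3802 yr.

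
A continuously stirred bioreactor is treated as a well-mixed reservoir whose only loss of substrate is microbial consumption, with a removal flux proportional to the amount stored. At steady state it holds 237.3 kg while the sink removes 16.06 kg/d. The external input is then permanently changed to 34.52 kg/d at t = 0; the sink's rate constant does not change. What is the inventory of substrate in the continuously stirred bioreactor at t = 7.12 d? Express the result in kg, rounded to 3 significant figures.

τ = M₀/F₀ = 237.3/16.06 = 14.78 d; rate constant k = 1/τ.
New steady state M_∞ = F₁/k = F₁·τ = 34.52 × 14.78 = 510.06 kg.
M(t) = M_∞ + (M₀ − M_∞)·e^(−t/τ); t/τ = 7.12/14.78 = 0.4819, so e^(−t/τ) = 0.6176.
M(t) = 510.06 − 272.8 × 0.6176 = 341.60 kg.

342 kg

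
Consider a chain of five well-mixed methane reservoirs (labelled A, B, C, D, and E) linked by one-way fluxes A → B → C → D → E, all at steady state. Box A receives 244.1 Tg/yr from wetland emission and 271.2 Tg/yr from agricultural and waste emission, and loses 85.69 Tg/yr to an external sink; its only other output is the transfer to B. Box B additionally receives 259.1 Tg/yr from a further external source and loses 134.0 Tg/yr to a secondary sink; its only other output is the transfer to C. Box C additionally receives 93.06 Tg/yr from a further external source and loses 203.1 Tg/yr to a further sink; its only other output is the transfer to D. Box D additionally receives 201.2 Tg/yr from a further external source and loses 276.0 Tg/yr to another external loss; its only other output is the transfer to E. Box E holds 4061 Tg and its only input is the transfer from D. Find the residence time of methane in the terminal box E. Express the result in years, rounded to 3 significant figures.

Box A: F(A→B) = (244.1 + 271.2) − 85.69 = 429.61 Tg/yr.
Box B: F(B→C) = (429.61 + 259.1) − 134.0 = 554.71 Tg/yr.
Box C: F(C→D) = (554.71 + 93.06) − 203.1 = 444.67 Tg/yr.
Box D: F(D→E) = (444.67 + 201.2) − 276.0 = 369.87 Tg/yr.
Box E throughput = its input = 369.87 Tg/yr; τ = 4061 / 369.87 = 10.98 yr.

11.0 yr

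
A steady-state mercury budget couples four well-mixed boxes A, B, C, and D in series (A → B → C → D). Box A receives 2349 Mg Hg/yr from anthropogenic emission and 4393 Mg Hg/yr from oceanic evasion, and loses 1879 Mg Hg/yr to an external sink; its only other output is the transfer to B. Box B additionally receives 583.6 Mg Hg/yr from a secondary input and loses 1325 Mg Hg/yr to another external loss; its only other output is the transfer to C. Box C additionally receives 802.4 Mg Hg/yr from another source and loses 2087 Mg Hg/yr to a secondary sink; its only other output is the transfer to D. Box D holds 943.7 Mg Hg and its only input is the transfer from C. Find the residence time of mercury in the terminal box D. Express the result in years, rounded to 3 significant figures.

0.333 yr

Box A: F(A→B) = (2349 + 4393) − 1879 = 4863.0 Mg Hg/yr.
Box B: F(B→C) = (4863.0 + 583.6) − 1325 = 4121.6 Mg Hg/yr.
Box C: F(C→D) = (4121.6 + 802.4) − 2087 = 2837.0 Mg Hg/yr.
Box D throughput = its input = 2837.0 Mg Hg/yr; τ = 943.7 / 2837.0 = 0.3326 yr.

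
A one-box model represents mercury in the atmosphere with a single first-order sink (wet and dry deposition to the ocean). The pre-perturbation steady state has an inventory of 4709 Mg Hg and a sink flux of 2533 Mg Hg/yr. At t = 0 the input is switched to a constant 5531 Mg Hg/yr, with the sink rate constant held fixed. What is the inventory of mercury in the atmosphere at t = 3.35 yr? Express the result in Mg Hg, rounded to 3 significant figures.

9360 Mg Hg

Residence time τ = M₀/F₀ = 1.859 yr. The eventual steady state is M_∞ = M₀·(F₁/F₀) = 4709 × 5531/2533 = 10282 Mg Hg.
The anomaly ΔM(t) = M(t) − M_∞ decays as ΔM₀·e^(−t/τ) with ΔM₀ = 4709 − 10282 = −5573 Mg Hg.
At t = 3.35 yr, e^(−t/τ) = e^(−1.802) = 0.1650, so ΔM = −919.5 Mg Hg and M = 10282 − 919.5 = 9363.0 Mg Hg.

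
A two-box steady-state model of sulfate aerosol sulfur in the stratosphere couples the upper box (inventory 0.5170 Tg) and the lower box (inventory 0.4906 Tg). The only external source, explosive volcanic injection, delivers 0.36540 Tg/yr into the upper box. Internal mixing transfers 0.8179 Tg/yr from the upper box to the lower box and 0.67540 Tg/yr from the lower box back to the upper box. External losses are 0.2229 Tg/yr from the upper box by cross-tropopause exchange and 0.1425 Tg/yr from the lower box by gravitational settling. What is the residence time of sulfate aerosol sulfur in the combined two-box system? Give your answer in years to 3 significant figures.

2.76 yr

For the system as a whole, the A↔B exchange is internal and contributes nothing to the throughput; only the external sinks remove mass.
M_total = 0.5170 + 0.4906 = 1.0076 Tg.
ΣF_external_out = 0.2229 + 0.1425 = 0.36540 Tg/yr.
τ = M_total / ΣF_ext = 1.0076 / 0.36540 = 2.758 yr.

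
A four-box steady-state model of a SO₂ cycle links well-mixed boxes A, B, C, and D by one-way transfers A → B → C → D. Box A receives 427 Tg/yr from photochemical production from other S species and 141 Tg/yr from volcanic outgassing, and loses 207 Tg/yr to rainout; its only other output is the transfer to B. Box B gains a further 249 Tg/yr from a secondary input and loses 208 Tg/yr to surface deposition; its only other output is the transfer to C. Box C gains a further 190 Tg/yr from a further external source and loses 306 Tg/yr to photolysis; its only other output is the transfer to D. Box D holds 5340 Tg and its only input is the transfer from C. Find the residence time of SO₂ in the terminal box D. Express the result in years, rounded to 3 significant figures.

Box A: F(A→B) = (427 + 141) − 207 = 361.00 Tg/yr.
Box B: F(B→C) = (361.00 + 249) − 208 = 402.00 Tg/yr.
Box C: F(C→D) = (402.00 + 190) − 306 = 286.00 Tg/yr.
Box D throughput = its input = 286.00 Tg/yr; τ = 5340 / 286.00 = 18.67 yr.

18.7 yr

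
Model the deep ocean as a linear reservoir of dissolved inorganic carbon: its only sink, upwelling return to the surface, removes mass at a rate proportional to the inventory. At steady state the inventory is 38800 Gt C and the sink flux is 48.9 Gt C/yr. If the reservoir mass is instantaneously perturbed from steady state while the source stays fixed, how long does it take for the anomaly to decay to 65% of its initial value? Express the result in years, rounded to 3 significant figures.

342 yr

For a linear reservoir the anomaly decays as exp(−t/τ) with τ = M/F = 38800/48.9 = 793.5 yr.
exp(−t/τ) = 0.65 ⇒ t = −τ ln(0.65) = 793.5 × 0.4308 = 341.8 yr.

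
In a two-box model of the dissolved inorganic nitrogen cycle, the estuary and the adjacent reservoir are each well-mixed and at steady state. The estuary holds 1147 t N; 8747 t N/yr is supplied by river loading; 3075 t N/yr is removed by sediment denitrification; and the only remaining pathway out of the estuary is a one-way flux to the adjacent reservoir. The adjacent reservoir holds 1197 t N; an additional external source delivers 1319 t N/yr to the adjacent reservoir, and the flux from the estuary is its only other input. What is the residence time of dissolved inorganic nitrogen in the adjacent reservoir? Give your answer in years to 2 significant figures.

0.17 yr

Balance the estuary: ΣF_in = 8747.0 t N/yr.
Flux to the adjacent reservoir = ΣF_in − (3075) = 5672.0 t N/yr.
Total input to the adjacent reservoir = 5672.0 + 1319 = 6991.0 t N/yr; at steady state this equals its total output.
τ = M / F = 1197 / 6991.0 = 0.1712 yr.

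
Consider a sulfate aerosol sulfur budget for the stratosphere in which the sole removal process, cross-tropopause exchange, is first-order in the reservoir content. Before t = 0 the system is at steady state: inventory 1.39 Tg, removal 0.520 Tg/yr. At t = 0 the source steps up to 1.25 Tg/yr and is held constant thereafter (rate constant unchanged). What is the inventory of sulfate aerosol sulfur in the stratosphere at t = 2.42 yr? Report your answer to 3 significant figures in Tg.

2.55 Tg

τ = M₀/F₀ = 1.39/0.520 = 2.673 yr; rate constant k = 1/τ.
New steady state M_∞ = F₁/k = F₁·τ = 1.25 × 2.673 = 3.3413 Tg.
M(t) = M_∞ + (M₀ − M_∞)·e^(−t/τ); t/τ = 2.42/2.673 = 0.9053, so e^(−t/τ) = 0.4044.
M(t) = 3.3413 − 1.951 × 0.4044 = 2.5522 Tg.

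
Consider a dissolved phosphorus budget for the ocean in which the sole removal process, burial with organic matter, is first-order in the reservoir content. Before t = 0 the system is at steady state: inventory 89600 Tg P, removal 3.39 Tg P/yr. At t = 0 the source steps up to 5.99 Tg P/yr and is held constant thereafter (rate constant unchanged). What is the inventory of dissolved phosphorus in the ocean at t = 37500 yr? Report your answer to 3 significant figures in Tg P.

142000 Tg P

Residence time τ = M₀/F₀ = 26430 yr. The eventual steady state is M_∞ = M₀·(F₁/F₀) = 89600 × 5.99/3.39 = 158320 Tg P.
The anomaly ΔM(t) = M(t) − M_∞ decays as ΔM₀·e^(−t/τ) with ΔM₀ = 89600 − 158320 = −68720 Tg P.
At t = 37500 yr, e^(−t/τ) = e^(−1.419) = 0.2420, so ΔM = −16630 Tg P and M = 158320 − 16630 = 141690 Tg P.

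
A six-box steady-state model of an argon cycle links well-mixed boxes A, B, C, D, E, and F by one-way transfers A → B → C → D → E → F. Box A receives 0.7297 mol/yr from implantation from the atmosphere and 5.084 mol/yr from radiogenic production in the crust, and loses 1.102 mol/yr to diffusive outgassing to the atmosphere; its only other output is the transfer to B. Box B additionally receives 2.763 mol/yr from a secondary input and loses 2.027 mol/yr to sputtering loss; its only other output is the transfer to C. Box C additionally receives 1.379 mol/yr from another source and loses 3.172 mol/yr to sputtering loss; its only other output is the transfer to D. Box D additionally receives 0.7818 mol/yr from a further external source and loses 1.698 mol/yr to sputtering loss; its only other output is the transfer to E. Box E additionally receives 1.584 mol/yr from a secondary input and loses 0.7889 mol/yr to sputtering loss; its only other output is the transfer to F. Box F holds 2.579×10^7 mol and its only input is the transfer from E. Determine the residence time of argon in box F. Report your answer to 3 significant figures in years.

7.30×10^6 yr

Box A: F(A→B) = (0.7297 + 5.084) − 1.102 = 4.7117 mol/yr.
Box B: F(B→C) = (4.7117 + 2.763) − 2.027 = 5.4477 mol/yr.
Box C: F(C→D) = (5.4477 + 1.379) − 3.172 = 3.6547 mol/yr.
Box D: F(D→E) = (3.6547 + 0.7818) − 1.698 = 2.7385 mol/yr.
Box E: F(E→F) = (2.7385 + 1.584) − 0.7889 = 3.5336 mol/yr.
Box F throughput = its input = 3.5336 mol/yr; τ = 2.579×10^7 / 3.5336 = 7.299×10^6 yr.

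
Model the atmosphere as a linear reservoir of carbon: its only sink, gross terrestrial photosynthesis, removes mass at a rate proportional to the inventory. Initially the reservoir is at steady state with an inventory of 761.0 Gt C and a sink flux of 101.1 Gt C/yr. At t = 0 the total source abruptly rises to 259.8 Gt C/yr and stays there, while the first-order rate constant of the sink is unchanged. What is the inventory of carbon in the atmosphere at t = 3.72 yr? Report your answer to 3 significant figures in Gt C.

1230 Gt C

Residence time τ = M₀/F₀ = 7.527 yr. The eventual steady state is M_∞ = M₀·(F₁/F₀) = 761.0 × 259.8/101.1 = 1955.6 Gt C.
The anomaly ΔM(t) = M(t) − M_∞ decays as ΔM₀·e^(−t/τ) with ΔM₀ = 761.0 − 1955.6 = −1195 Gt C.
At t = 3.72 yr, e^(−t/τ) = e^(−0.4942) = 0.6101, so ΔM = −728.8 Gt C and M = 1955.6 − 728.8 = 1226.8 Gt C.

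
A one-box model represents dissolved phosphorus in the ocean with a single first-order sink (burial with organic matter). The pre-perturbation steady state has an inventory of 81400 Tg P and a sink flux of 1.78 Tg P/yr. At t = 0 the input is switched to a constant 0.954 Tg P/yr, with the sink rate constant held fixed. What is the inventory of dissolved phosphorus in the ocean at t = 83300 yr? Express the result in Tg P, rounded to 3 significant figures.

49700 Tg P

τ = M₀/F₀ = 81400/1.78 = 45730 yr; rate constant k = 1/τ.
New steady state M_∞ = F₁/k = F₁·τ = 0.954 × 45730 = 43627 Tg P.
M(t) = M_∞ + (M₀ − M_∞)·e^(−t/τ); t/τ = 83300/45730 = 1.822, so e^(−t/τ) = 0.1618.
M(t) = 43627 + 37770 × 0.1618 = 49738 Tg P.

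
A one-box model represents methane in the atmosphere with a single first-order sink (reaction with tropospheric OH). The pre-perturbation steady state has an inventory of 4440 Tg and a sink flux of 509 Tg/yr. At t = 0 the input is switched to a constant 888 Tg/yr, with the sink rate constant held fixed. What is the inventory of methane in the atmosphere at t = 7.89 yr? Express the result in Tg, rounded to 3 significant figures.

6410 Tg

Residence time τ = M₀/F₀ = 8.723 yr. The eventual steady state is M_∞ = M₀·(F₁/F₀) = 4440 × 888/509 = 7746.0 Tg.
The anomaly ΔM(t) = M(t) − M_∞ decays as ΔM₀·e^(−t/τ) with ΔM₀ = 4440 − 7746.0 = −3306 Tg.
At t = 7.89 yr, e^(−t/τ) = e^(−0.9045) = 0.4047, so ΔM = −1338 Tg and M = 7746.0 − 1338 = 6407.9 Tg.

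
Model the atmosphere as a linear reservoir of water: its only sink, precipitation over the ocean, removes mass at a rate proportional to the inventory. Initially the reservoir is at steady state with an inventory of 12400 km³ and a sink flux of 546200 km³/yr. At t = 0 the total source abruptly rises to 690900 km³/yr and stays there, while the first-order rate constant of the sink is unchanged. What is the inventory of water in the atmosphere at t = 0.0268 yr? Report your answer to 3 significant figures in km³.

τ = M₀/F₀ = 12400/546200 = 0.02270 yr; rate constant k = 1/τ.
New steady state M_∞ = F₁/k = F₁·τ = 690900 × 0.02270 = 15685 km³.
M(t) = M_∞ + (M₀ − M_∞)·e^(−t/τ); t/τ = 0.0268/0.02270 = 1.180, so e^(−t/τ) = 0.3071.
M(t) = 15685 − 3285 × 0.3071 = 14676 km³.

14700 km³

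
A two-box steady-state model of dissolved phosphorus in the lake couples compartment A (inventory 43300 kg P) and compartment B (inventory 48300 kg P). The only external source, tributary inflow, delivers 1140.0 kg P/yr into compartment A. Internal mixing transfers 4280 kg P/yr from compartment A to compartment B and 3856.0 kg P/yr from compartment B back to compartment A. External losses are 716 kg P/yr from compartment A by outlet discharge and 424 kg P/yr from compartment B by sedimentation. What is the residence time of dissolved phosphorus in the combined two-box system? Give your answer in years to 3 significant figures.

80.4 yr

Treat the two boxes together as one reservoir: the mixing fluxes between them are internal recycling, so τ = ΣM / Σ(external losses).
M_total = 43300 + 48300 = 91600 kg P.
ΣF_external_out = 716 + 424 = 1140.0 kg P/yr.
τ = M_total / ΣF_ext = 91600 / 1140.0 = 80.35 yr.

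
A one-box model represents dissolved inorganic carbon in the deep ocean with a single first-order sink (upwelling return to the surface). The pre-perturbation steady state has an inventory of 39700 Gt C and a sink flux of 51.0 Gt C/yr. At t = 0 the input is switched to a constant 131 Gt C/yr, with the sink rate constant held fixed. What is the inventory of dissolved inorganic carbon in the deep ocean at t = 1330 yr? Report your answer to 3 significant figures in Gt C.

Residence time τ = M₀/F₀ = 778.4 yr. The eventual steady state is M_∞ = M₀·(F₁/F₀) = 39700 × 131/51.0 = 101970 Gt C.
The anomaly ΔM(t) = M(t) − M_∞ decays as ΔM₀·e^(−t/τ) with ΔM₀ = 39700 − 101970 = −62270 Gt C.
At t = 1330 yr, e^(−t/τ) = e^(−1.709) = 0.1811, so ΔM = −11280 Gt C and M = 101970 − 11280 = 90695 Gt C.

90700 Gt C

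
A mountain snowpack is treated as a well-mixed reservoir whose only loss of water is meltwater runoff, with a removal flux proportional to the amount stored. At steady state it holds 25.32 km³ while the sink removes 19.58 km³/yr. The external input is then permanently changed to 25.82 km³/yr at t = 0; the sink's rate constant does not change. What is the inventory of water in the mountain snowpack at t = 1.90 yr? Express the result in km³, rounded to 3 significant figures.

31.5 km³

The sink rate constant is k = F₀/M₀ = 19.58/25.32 = 0.7733 yr⁻¹.
Solving dM/dt = F₁ − kM with M(0) = M₀ gives M(t) = F₁/k + (M₀ − F₁/k)·e^(−kt).
F₁/k = 25.82/0.7733 = 33.389 km³; kt = 0.7733 × 1.90 = 1.469, e^(−kt) = 0.2301.
M(1.90) = 33.389 + (25.32 − 33.389) × 0.2301 = 33.389 − 1.857 = 31.533 km³.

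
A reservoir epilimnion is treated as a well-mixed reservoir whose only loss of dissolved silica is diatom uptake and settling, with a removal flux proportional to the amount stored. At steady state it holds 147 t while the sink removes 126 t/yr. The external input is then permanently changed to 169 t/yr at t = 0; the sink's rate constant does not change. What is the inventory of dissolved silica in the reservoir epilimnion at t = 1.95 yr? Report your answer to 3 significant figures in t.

The sink rate constant is k = F₀/M₀ = 126/147 = 0.8571 yr⁻¹.
Solving dM/dt = F₁ − kM with M(0) = M₀ gives M(t) = F₁/k + (M₀ − F₁/k)·e^(−kt).
F₁/k = 169/0.8571 = 197.17 t; kt = 0.8571 × 1.95 = 1.671, e^(−kt) = 0.1880.
M(1.95) = 197.17 + (147 − 197.17) × 0.1880 = 197.17 − 9.430 = 187.74 t.

188 t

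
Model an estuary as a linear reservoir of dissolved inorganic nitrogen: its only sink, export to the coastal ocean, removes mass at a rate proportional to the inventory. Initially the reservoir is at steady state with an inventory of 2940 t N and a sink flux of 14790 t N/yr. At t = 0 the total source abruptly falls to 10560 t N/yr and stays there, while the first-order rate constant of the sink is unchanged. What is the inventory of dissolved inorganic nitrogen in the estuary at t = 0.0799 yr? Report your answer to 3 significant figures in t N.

Residence time τ = M₀/F₀ = 0.1988 yr. The eventual steady state is M_∞ = M₀·(F₁/F₀) = 2940 × 10560/14790 = 2099.1 t N.
The anomaly ΔM(t) = M(t) − M_∞ decays as ΔM₀·e^(−t/τ) with ΔM₀ = 2940 − 2099.1 = 840.9 t N.
At t = 0.0799 yr, e^(−t/τ) = e^(−0.4019) = 0.6690, so ΔM = 562.5 t N and M = 2099.1 + 562.5 = 2661.7 t N.

2660 t N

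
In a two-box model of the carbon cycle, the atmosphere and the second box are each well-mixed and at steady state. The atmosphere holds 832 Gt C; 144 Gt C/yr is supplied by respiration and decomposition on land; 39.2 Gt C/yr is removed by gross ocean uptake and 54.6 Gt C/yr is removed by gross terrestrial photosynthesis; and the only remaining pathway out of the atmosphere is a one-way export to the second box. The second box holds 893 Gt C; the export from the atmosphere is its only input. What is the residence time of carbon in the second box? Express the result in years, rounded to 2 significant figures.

Balance the atmosphere: ΣF_in = 144.00 Gt C/yr.
Export to the second box = ΣF_in − (39.2 + 54.6) = 50.200 Gt C/yr.
At steady state the output of the second box equals its input, 50.200 Gt C/yr.
τ = M / F = 893 / 50.200 = 17.79 yr.

18 yr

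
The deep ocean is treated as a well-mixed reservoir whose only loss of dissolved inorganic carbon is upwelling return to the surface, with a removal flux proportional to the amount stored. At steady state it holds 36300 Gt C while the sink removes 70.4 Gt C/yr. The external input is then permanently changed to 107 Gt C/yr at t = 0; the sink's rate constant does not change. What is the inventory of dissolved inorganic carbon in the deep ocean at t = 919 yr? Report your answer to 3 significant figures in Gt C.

Residence time τ = M₀/F₀ = 515.6 yr. The eventual steady state is M_∞ = M₀·(F₁/F₀) = 36300 × 107/70.4 = 55172 Gt C.
The anomaly ΔM(t) = M(t) − M_∞ decays as ΔM₀·e^(−t/τ) with ΔM₀ = 36300 − 55172 = −18870 Gt C.
At t = 919 yr, e^(−t/τ) = e^(−1.782) = 0.1683, so ΔM = −3175 Gt C and M = 55172 − 3175 = 51997 Gt C.

52000 Gt C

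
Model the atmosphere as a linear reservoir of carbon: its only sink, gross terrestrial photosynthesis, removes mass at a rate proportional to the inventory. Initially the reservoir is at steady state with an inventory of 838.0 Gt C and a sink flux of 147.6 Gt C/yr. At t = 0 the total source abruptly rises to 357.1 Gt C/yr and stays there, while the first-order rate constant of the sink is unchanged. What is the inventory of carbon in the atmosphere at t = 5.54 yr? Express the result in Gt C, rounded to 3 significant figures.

1580 Gt C

Residence time τ = M₀/F₀ = 5.678 yr. The eventual steady state is M_∞ = M₀·(F₁/F₀) = 838.0 × 357.1/147.6 = 2027.4 Gt C.
The anomaly ΔM(t) = M(t) − M_∞ decays as ΔM₀·e^(−t/τ) with ΔM₀ = 838.0 − 2027.4 = −1189 Gt C.
At t = 5.54 yr, e^(−t/τ) = e^(−0.9758) = 0.3769, so ΔM = −448.3 Gt C and M = 2027.4 − 448.3 = 1579.1 Gt C.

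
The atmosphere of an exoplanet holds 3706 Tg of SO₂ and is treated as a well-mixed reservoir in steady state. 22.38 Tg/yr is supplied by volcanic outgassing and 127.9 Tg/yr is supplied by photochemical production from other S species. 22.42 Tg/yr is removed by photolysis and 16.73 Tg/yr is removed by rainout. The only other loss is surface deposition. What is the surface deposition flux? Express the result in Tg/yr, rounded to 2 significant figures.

At steady state ΣF_in = ΣF_out.
ΣF_in = 22.38 + 127.9 = 150.28 Tg/yr.
Surface deposition flux = ΣF_in − (22.42 + 16.73) = 150.28 − 39.15 = 111.1 Tg/yr.

110 Tg/yr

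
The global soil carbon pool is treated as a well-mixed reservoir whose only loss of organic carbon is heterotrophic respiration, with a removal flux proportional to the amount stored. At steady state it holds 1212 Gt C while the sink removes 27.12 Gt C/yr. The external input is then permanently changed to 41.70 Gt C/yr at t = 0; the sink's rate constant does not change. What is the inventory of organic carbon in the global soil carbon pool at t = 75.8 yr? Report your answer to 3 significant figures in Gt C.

1740 Gt C

Residence time τ = M₀/F₀ = 44.69 yr. The eventual steady state is M_∞ = M₀·(F₁/F₀) = 1212 × 41.70/27.12 = 1863.6 Gt C.
The anomaly ΔM(t) = M(t) − M_∞ decays as ΔM₀·e^(−t/τ) with ΔM₀ = 1212 − 1863.6 = −651.6 Gt C.
At t = 75.8 yr, e^(−t/τ) = e^(−1.696) = 0.1834, so ΔM = −119.5 Gt C and M = 1863.6 − 119.5 = 1744.1 Gt C.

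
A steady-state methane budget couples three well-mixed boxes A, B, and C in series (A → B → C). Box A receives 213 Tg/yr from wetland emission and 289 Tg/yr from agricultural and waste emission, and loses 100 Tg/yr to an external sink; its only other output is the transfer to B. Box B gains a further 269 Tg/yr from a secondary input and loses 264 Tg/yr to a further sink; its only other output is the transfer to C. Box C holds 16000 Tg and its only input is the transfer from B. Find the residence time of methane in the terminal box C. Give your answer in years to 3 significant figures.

39.3 yr

Box A: F(A→B) = (213 + 289) − 100 = 402.00 Tg/yr.
Box B: F(B→C) = (402.00 + 269) − 264 = 407.00 Tg/yr.
Box C throughput = its input = 407.00 Tg/yr; τ = 16000 / 407.00 = 39.31 yr.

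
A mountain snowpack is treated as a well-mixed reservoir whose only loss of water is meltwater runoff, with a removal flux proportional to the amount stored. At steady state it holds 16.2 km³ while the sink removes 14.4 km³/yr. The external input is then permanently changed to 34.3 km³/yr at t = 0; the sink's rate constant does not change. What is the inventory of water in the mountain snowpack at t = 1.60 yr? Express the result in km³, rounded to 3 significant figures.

τ = M₀/F₀ = 16.2/14.4 = 1.125 yr; rate constant k = 1/τ.
New steady state M_∞ = F₁/k = F₁·τ = 34.3 × 1.125 = 38.587 km³.
M(t) = M_∞ + (M₀ − M_∞)·e^(−t/τ); t/τ = 1.60/1.125 = 1.422, so e^(−t/τ) = 0.2412.
M(t) = 38.587 − 22.39 × 0.2412 = 33.188 km³.

33.2 km³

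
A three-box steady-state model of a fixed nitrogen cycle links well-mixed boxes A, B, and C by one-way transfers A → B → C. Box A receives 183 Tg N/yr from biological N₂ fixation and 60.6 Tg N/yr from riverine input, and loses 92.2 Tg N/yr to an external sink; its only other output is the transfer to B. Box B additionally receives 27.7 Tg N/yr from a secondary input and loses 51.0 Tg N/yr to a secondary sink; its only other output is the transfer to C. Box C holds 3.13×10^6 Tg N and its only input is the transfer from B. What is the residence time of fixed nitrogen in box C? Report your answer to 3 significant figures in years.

Box A: F(A→B) = (183 + 60.6) − 92.2 = 151.40 Tg N/yr.
Box B: F(B→C) = (151.40 + 27.7) − 51.0 = 128.10 Tg N/yr.
Box C throughput = its input = 128.10 Tg N/yr; τ = 3.13×10^6 / 128.10 = 24430 yr.

24400 yr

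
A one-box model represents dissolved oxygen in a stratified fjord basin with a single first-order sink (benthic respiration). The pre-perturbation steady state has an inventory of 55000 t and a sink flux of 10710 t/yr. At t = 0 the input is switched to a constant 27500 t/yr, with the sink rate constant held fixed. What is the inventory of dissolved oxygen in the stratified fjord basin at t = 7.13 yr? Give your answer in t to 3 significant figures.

The sink rate constant is k = F₀/M₀ = 10710/55000 = 0.1947 yr⁻¹.
Solving dM/dt = F₁ − kM with M(0) = M₀ gives M(t) = F₁/k + (M₀ − F₁/k)·e^(−kt).
F₁/k = 27500/0.1947 = 141220 t; kt = 0.1947 × 7.13 = 1.388, e^(−kt) = 0.2495.
M(7.13) = 141220 + (55000 − 141220) × 0.2495 = 141220 − 21510 = 119710 t.

120000 t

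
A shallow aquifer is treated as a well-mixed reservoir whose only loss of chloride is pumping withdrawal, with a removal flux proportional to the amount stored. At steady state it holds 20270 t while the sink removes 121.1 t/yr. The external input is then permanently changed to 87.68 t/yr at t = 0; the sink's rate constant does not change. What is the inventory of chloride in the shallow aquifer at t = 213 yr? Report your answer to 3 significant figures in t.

16200 t

Residence time τ = M₀/F₀ = 167.4 yr. The eventual steady state is M_∞ = M₀·(F₁/F₀) = 20270 × 87.68/121.1 = 14676 t.
The anomaly ΔM(t) = M(t) − M_∞ decays as ΔM₀·e^(−t/τ) with ΔM₀ = 20270 − 14676 = 5594 t.
At t = 213 yr, e^(−t/τ) = e^(−1.273) = 0.2801, so ΔM = 1567 t and M = 14676 + 1567 = 16243 t.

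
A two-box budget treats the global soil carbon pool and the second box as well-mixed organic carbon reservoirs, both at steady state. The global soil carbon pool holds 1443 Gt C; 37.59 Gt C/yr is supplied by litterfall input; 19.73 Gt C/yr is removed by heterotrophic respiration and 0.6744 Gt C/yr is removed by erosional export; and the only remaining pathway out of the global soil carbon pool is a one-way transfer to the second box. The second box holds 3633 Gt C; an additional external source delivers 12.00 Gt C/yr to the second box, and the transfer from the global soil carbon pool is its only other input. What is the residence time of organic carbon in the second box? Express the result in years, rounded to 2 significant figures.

Balance the global soil carbon pool: ΣF_in = 37.590 Gt C/yr.
Transfer to the second box = ΣF_in − (19.73 + 0.6744) = 17.186 Gt C/yr.
Total input to the second box = 17.186 + 12.00 = 29.186 Gt C/yr; at steady state this equals its total output.
τ = M / F = 3633 / 29.186 = 124.5 yr.

120 yr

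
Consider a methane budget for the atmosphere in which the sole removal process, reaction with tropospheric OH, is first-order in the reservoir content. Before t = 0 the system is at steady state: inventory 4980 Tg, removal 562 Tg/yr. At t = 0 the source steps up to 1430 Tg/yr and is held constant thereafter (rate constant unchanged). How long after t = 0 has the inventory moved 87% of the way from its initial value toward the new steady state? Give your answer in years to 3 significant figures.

18.1 yr

τ = M₀/F₀ = 4980/562 = 8.861 yr.
The remaining gap fraction is e^(−t/τ); 87% covered ⇒ e^(−t/τ) = 0.130.
t = −τ ln(0.130) = 8.861 × 2.040 = 18.08 yr.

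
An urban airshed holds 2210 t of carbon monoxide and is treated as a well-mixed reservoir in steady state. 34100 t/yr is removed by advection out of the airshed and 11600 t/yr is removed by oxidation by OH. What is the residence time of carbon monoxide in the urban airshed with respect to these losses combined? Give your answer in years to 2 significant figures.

0.048 yr

Total removal = 34100 + 11600 = 45700 t/yr.
τ = M / ΣF_out = 2210 / 45700 = 0.04836 yr.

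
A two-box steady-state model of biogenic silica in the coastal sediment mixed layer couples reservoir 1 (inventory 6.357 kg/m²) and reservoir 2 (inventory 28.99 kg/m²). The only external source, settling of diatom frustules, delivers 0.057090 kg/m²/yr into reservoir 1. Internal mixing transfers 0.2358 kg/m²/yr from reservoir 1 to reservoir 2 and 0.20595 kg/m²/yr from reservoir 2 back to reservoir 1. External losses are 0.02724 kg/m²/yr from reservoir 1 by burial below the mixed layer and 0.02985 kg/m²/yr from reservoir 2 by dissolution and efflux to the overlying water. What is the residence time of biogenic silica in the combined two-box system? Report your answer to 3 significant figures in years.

Treat the two boxes together as one reservoir: the mixing fluxes between them are internal recycling, so τ = ΣM / Σ(external losses).
M_total = 6.357 + 28.99 = 35.347 kg/m².
ΣF_external_out = 0.02724 + 0.02985 = 0.057090 kg/m²/yr.
τ = M_total / ΣF_ext = 35.347 / 0.057090 = 619.1 yr.

619 yr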